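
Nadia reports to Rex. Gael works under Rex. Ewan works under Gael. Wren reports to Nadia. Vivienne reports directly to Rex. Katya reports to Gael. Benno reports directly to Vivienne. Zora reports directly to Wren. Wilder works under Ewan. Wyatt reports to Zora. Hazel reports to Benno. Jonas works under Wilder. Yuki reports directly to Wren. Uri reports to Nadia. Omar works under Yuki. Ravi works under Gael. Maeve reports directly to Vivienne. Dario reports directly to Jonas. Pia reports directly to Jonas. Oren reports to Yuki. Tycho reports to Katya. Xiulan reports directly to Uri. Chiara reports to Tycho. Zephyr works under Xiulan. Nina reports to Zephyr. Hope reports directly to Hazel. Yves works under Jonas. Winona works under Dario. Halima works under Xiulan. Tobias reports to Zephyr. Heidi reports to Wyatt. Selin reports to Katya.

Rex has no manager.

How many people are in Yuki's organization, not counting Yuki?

2

Yuki directly manages Omar, Oren. Omar has no reports. Oren has no reports. So Yuki's organization is 2 direct reports plus everyone under them: 1 + 1 = 2.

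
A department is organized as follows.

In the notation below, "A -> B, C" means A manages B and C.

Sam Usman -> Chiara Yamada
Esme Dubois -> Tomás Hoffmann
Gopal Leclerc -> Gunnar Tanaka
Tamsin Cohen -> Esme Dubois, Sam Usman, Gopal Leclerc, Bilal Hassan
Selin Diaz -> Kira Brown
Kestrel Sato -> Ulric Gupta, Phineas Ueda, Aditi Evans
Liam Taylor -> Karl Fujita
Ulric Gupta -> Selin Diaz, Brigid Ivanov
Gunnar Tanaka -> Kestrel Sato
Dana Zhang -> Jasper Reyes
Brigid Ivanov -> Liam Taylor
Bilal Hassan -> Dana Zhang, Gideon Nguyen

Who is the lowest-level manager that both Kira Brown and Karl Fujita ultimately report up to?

Ulric Gupta

Kira Brown's chain of managers is Selin Diaz, Ulric Gupta, Kestrel Sato, Gunnar Tanaka, Gopal Leclerc, Tamsin Cohen. Karl Fujita's chain of managers is Liam Taylor, Brigid Ivanov, Ulric Gupta, Kestrel Sato, Gunnar Tanaka, Gopal Leclerc, Tamsin Cohen. The first manager that appears in both chains is Ulric Gupta.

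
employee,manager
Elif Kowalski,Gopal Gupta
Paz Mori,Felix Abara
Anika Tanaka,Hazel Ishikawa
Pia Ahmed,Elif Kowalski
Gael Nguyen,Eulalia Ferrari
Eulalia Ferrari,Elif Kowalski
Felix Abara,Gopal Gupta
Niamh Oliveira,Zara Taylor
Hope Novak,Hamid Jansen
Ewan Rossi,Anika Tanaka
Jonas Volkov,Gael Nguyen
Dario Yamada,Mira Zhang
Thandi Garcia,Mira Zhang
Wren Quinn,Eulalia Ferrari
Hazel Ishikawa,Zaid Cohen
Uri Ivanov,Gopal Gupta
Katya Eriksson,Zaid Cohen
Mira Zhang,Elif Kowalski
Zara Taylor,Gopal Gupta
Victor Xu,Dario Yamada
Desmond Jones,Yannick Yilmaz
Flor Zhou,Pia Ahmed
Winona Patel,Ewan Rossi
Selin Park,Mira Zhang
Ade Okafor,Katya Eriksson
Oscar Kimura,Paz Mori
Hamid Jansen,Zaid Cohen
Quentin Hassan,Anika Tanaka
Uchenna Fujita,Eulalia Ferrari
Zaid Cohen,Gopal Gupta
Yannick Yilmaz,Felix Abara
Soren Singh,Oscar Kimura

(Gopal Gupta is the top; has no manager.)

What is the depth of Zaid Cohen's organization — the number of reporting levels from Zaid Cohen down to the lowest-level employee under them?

4

The longest chain under Zaid Cohen runs Zaid Cohen → Hazel Ishikawa → Anika Tanaka → Ewan Rossi → Winona Patel, which is 4 levels below Zaid Cohen.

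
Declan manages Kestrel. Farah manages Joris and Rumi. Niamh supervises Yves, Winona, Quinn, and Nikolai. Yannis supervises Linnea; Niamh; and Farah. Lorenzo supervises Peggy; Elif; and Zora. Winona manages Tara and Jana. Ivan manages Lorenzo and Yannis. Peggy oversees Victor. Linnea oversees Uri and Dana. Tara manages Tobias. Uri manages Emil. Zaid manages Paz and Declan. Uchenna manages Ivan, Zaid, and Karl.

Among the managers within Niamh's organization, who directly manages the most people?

Direct-report counts within Niamh's organization: Niamh has 4; Winona has 2; Tara has 1. The largest is 4, held by Niamh.

Niamh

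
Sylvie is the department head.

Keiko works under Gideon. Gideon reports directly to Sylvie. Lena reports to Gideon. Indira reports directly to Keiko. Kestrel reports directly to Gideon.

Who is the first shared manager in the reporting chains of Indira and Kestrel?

Indira's chain of managers is Keiko, Gideon, Sylvie. Kestrel's chain of managers is Gideon, Sylvie. The first manager that appears in both chains is Gideon.

Gideon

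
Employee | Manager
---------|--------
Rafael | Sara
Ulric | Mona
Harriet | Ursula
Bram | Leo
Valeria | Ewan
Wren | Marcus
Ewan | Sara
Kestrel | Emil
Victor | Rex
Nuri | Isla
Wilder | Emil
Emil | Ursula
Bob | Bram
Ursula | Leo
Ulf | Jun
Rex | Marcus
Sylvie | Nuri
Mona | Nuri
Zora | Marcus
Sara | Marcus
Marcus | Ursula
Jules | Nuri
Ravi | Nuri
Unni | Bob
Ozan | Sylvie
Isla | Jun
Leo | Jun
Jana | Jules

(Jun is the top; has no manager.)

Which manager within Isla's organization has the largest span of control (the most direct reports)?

Nuri

Direct-report counts within Isla's organization: Isla has 1; Nuri has 4; Sylvie has 1; Mona has 1; Jules has 1. The largest is 4, held by Nuri.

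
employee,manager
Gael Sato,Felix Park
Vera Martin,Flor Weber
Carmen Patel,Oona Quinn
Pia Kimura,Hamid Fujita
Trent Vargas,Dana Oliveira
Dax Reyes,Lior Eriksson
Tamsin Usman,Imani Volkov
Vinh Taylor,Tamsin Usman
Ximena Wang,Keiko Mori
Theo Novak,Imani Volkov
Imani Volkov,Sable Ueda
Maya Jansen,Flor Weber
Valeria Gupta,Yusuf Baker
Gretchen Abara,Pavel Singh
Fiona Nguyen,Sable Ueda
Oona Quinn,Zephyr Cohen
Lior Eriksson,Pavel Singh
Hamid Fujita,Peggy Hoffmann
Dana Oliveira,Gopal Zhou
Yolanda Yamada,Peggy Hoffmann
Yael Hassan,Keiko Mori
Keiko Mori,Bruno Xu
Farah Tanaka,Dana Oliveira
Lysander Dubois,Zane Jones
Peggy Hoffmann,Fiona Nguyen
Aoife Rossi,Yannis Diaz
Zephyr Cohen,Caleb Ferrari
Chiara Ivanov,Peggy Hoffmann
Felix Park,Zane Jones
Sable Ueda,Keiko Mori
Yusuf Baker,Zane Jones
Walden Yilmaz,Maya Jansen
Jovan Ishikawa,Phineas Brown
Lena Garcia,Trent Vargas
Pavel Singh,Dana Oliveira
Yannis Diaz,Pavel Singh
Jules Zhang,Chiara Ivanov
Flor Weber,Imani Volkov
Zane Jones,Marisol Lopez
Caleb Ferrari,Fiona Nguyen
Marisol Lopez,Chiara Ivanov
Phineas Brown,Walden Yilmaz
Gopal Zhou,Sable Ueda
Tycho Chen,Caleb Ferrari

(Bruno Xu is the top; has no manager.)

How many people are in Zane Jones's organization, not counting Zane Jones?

Zane Jones directly manages Lysander Dubois, Felix Park, Yusuf Baker. Lysander Dubois has no reports. Under Felix Park: Gael Sato (1). Under Yusuf Baker: Valeria Gupta (1). So Zane Jones's organization is 3 direct reports plus everyone under them: 1 + 2 + 2 = 5.

5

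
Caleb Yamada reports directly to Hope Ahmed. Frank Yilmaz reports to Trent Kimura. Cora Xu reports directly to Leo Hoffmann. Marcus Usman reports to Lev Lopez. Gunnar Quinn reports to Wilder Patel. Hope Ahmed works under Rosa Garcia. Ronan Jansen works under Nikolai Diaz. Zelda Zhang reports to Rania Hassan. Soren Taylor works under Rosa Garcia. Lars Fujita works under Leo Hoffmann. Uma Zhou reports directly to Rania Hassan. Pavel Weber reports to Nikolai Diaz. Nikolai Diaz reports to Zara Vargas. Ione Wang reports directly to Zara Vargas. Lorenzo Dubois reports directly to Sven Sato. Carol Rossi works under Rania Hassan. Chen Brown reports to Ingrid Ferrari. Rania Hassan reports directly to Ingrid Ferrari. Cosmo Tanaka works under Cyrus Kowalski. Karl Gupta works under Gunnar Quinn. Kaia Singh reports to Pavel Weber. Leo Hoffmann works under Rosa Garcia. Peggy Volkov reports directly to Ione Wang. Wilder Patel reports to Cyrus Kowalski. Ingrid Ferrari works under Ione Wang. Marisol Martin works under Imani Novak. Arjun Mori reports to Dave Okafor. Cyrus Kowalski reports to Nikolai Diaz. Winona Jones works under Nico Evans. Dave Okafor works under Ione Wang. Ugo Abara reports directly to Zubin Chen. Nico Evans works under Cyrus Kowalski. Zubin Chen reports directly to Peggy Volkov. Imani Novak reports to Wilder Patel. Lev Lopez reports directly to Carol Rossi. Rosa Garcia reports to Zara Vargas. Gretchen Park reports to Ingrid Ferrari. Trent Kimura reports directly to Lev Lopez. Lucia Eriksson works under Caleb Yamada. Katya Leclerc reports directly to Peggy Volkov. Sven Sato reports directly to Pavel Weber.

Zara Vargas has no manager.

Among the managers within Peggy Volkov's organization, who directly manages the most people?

Peggy Volkov

Direct-report counts within Peggy Volkov's organization: Peggy Volkov has 2; Zubin Chen has 1. The largest is 2, held by Peggy Volkov.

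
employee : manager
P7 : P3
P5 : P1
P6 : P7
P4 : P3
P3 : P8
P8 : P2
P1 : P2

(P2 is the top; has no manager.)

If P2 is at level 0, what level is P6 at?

Chain from P6 up to P2: P6 → P7 → P3 → P8 → P2. That is 4 steps up, so P6 is 4 levels below P2.

4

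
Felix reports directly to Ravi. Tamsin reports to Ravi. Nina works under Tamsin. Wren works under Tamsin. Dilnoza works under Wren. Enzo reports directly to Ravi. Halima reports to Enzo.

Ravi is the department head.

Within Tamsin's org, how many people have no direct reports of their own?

2

The people in Tamsin's organization with no one reporting to them are Dilnoza, Nina. That is 2.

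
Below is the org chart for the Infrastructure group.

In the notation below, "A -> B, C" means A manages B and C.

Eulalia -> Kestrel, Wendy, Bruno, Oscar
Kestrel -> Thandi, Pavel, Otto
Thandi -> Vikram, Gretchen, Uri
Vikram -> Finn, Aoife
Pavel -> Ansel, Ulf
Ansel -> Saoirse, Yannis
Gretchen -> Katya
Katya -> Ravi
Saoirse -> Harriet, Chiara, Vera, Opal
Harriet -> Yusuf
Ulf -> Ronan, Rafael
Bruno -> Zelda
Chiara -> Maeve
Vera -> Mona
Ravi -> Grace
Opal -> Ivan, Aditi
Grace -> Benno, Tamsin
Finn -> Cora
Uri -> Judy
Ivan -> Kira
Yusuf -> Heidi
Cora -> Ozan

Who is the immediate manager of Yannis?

Yannis reports directly to Ansel.

Ansel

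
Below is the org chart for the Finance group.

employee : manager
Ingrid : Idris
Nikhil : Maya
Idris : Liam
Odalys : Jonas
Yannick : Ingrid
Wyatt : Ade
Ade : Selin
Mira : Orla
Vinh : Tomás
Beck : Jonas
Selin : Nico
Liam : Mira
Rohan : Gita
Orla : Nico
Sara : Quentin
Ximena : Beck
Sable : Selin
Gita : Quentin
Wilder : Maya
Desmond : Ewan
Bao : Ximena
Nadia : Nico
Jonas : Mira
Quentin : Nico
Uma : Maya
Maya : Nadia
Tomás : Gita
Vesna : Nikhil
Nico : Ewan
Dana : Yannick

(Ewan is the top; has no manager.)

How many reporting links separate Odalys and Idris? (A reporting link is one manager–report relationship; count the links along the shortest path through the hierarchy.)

Odalys is 2 levels below Mira, and Idris is 2 levels below Mira (their lowest common manager). The shortest path runs up from Odalys to Mira and back down to Idris: 2 + 2 = 4 links.

4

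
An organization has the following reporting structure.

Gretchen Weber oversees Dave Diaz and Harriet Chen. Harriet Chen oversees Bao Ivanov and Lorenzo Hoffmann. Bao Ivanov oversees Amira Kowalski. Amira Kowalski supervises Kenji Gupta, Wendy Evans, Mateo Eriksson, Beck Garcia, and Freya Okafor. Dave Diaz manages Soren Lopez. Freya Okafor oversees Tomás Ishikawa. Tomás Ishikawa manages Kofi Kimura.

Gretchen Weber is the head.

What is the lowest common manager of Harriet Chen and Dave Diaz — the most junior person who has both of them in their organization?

Gretchen Weber

Harriet Chen's chain of managers is Gretchen Weber. Dave Diaz's chain of managers is Gretchen Weber. The first manager that appears in both chains is Gretchen Weber.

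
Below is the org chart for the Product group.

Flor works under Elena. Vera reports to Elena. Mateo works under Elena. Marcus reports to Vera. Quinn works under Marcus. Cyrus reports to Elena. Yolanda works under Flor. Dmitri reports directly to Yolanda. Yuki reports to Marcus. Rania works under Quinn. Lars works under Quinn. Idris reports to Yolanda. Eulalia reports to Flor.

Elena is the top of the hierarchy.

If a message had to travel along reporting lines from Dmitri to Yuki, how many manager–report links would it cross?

6

Dmitri is 3 levels below Elena, and Yuki is 3 levels below Elena (their lowest common manager). The shortest path runs up from Dmitri to Elena and back down to Yuki: 3 + 3 = 6 links.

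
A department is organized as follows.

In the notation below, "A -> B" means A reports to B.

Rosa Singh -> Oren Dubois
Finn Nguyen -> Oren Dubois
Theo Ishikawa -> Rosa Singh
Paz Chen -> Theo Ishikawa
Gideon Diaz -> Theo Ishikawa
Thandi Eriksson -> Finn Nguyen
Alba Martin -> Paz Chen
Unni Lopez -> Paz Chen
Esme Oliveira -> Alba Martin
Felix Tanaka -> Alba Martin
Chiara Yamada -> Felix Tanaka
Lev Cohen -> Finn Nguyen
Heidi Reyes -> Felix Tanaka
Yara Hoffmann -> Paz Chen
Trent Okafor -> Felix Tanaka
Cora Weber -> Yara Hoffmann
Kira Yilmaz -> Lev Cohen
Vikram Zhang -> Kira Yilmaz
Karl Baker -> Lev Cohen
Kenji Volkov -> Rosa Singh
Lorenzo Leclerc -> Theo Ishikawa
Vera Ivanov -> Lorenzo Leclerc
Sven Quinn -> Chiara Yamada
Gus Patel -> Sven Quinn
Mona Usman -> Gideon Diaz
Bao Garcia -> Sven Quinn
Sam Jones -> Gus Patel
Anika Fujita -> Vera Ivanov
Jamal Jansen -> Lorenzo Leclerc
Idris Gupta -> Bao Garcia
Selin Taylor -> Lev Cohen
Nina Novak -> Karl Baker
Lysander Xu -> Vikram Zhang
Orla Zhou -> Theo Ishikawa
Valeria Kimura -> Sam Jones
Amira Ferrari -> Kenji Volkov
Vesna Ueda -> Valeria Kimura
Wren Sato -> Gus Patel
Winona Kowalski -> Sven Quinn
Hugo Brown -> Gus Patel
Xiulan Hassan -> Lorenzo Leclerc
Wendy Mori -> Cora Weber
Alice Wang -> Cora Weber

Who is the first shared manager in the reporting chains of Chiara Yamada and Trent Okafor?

Chiara Yamada's chain of managers is Felix Tanaka, Alba Martin, Paz Chen, Theo Ishikawa, Rosa Singh, Oren Dubois. Trent Okafor's chain of managers is Felix Tanaka, Alba Martin, Paz Chen, Theo Ishikawa, Rosa Singh, Oren Dubois. The first manager that appears in both chains is Felix Tanaka.

Felix Tanaka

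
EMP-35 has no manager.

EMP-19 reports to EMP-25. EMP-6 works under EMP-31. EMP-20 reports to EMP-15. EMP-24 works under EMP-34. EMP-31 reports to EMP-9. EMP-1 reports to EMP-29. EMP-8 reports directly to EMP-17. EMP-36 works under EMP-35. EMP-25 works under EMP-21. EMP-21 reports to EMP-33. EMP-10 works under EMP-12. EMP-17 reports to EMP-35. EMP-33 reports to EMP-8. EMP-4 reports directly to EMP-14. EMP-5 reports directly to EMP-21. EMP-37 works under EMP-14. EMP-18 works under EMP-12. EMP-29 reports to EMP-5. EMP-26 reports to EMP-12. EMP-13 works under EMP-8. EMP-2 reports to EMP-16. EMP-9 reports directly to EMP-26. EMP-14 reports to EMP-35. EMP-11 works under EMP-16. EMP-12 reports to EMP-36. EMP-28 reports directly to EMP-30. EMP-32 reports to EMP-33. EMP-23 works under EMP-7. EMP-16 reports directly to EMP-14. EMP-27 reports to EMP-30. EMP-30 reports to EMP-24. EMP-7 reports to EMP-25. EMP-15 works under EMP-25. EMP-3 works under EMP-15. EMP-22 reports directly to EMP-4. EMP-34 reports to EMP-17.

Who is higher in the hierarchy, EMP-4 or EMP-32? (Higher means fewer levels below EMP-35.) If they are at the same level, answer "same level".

EMP-4

EMP-4 is 2 levels below EMP-35; EMP-32 is 4. EMP-4 is higher.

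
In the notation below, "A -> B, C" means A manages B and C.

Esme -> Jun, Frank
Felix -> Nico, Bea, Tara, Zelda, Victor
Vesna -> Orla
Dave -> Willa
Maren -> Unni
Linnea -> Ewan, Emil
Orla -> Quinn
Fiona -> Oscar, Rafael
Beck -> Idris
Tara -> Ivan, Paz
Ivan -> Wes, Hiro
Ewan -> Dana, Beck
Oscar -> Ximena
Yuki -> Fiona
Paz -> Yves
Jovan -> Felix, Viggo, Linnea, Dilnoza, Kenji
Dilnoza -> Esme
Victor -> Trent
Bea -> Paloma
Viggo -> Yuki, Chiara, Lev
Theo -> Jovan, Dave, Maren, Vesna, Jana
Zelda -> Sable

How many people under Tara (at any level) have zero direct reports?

The people in Tara's organization with no one reporting to them are Yves, Hiro, Wes. That is 3.

3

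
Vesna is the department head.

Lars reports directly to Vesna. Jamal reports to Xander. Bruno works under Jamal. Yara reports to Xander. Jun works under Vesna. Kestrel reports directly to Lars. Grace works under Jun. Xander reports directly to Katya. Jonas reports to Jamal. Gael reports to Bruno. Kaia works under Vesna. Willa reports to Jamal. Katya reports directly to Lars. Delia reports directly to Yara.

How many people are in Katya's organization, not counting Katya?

8

Katya directly manages Xander. Under Xander: Yara, Delia, Jamal, Willa, Jonas, Bruno, Gael (7). That's 8 in total.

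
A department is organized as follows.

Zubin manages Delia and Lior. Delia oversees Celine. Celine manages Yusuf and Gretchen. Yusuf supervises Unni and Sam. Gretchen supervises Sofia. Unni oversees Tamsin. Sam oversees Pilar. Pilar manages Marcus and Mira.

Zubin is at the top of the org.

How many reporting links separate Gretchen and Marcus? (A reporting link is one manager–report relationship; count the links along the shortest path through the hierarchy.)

Gretchen is 1 level below Celine, and Marcus is 4 levels below Celine (their lowest common manager). The shortest path runs up from Gretchen to Celine and back down to Marcus: 1 + 4 = 5 links.

5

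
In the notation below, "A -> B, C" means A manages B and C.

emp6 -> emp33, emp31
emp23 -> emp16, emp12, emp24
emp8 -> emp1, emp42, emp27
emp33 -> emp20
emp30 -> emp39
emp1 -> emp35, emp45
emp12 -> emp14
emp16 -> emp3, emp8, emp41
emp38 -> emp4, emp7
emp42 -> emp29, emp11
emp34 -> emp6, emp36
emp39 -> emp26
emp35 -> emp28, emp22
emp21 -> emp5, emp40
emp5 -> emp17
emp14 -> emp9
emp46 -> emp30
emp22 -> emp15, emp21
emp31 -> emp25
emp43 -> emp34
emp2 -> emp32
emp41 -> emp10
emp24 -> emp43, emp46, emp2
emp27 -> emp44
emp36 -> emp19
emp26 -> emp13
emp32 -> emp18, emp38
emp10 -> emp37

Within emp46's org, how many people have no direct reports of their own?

The only person in emp46's organization with no one reporting to them is emp13. That is 1.

1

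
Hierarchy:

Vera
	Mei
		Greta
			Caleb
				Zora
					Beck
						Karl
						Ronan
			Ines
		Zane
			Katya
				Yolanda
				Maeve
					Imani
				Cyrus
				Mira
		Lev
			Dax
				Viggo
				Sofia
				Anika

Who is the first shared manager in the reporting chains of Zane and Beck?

Zane's chain of managers is Mei, Vera. Beck's chain of managers is Zora, Caleb, Greta, Mei, Vera. The first manager that appears in both chains is Mei.

Mei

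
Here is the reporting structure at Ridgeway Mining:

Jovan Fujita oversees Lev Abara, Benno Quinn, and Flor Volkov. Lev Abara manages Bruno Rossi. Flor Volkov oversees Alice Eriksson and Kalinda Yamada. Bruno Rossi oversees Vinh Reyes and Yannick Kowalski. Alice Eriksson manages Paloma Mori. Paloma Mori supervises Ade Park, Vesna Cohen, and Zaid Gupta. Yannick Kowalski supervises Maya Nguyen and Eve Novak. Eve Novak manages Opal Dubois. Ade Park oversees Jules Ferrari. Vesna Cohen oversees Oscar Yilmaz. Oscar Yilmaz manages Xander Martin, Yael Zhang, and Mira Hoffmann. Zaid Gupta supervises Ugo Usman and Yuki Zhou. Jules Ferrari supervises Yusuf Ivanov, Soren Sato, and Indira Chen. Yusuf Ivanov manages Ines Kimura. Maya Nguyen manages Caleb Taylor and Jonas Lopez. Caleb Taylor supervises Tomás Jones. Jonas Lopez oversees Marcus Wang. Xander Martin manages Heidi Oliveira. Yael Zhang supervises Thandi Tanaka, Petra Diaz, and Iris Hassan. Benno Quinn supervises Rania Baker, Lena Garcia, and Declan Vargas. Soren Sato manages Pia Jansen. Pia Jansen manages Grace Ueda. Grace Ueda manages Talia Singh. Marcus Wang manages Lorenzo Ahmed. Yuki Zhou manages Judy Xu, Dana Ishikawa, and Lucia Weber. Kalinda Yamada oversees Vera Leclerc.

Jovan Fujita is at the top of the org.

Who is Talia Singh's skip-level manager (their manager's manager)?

Talia Singh reports to Grace Ueda, and Grace Ueda reports to Pia Jansen. So Talia Singh's skip-level manager is Pia Jansen.

Pia Jansen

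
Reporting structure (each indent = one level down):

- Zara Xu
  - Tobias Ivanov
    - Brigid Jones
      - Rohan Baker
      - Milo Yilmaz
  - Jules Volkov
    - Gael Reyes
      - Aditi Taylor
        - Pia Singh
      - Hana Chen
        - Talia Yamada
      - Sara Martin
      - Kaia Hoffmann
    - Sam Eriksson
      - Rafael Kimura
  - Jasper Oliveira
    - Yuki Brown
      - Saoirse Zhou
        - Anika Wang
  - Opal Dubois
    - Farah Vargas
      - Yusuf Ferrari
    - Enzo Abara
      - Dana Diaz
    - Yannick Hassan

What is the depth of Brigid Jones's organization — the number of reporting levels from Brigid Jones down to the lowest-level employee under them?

1

The longest chain under Brigid Jones runs Brigid Jones → Milo Yilmaz, which is 1 level below Brigid Jones.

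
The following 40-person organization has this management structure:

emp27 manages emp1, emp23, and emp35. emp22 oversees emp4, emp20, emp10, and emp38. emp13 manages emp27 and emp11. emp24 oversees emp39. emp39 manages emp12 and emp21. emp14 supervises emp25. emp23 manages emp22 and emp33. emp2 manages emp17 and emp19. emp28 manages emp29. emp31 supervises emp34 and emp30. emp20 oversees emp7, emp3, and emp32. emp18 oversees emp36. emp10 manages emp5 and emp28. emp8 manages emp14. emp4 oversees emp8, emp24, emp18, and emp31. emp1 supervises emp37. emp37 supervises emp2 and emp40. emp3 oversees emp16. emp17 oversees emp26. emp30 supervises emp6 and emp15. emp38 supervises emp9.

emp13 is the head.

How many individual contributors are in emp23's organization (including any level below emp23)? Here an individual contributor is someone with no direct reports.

14

The people in emp23's organization with no one reporting to them are emp33, emp9, emp29, emp5, emp32, emp16, emp7, emp15, emp6, emp34, emp36, emp21, emp12, emp25. That is 14.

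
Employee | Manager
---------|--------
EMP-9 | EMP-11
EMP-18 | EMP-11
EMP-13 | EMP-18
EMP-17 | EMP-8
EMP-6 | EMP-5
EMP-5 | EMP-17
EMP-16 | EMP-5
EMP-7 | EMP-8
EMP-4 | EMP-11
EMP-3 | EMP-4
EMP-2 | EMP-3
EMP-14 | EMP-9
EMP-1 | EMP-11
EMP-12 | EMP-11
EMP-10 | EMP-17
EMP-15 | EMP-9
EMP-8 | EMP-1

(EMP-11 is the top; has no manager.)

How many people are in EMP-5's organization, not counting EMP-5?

2

EMP-5 directly manages EMP-6, EMP-16. EMP-6 has no reports. EMP-16 has no reports. So EMP-5's organization is 2 direct reports plus everyone under them: 1 + 1 = 2.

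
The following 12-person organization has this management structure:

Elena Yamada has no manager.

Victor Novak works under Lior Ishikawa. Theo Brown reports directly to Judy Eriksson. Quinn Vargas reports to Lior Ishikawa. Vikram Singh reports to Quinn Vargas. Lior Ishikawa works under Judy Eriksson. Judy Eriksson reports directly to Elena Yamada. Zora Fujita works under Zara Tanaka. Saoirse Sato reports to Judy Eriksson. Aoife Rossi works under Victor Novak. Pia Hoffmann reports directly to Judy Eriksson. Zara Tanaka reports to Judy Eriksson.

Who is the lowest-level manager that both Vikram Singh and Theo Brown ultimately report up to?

Vikram Singh's chain of managers is Quinn Vargas, Lior Ishikawa, Judy Eriksson, Elena Yamada. Theo Brown's chain of managers is Judy Eriksson, Elena Yamada. The first manager that appears in both chains is Judy Eriksson.

Judy Eriksson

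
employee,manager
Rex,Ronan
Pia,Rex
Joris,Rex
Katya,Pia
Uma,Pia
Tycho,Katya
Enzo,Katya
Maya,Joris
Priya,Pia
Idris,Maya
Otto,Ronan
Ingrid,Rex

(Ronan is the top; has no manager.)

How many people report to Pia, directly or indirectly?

Pia directly manages Katya, Uma, Priya. Under Katya: Enzo, Tycho (2). Uma has no reports. Priya has no reports. So Pia's organization is 3 direct reports plus everyone under them: 3 + 1 + 1 = 5.

5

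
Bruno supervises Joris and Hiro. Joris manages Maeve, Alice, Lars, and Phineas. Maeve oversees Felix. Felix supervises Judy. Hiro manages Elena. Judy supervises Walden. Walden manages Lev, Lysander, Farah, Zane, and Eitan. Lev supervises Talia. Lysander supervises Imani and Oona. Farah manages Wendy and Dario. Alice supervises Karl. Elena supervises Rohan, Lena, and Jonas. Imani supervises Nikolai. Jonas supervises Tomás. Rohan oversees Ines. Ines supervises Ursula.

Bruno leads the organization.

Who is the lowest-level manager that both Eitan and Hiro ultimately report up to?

Eitan's chain of managers is Walden, Judy, Felix, Maeve, Joris, Bruno. Hiro's chain of managers is Bruno. The first manager that appears in both chains is Bruno.

Bruno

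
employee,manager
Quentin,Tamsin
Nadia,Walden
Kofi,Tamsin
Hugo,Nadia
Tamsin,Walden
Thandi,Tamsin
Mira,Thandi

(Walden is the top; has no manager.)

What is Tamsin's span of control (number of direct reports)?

Tamsin directly manages Quentin, Thandi, Kofi. That is 3 direct reports.

3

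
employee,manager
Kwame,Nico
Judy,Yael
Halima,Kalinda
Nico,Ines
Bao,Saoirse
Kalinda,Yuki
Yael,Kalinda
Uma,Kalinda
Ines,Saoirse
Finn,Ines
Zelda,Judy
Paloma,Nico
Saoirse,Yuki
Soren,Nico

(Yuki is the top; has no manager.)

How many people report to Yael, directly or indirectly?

Yael directly manages Judy. Under Judy: Zelda (1). That's 2 in total.

2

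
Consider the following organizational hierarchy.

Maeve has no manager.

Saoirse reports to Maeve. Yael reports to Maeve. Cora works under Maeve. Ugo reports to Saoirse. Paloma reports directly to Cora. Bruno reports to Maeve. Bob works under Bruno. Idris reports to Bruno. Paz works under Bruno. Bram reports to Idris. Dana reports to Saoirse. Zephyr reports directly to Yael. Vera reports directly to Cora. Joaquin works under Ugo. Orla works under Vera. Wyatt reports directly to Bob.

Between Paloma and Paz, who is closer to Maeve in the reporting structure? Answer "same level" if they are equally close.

Both Paloma and Paz are 2 levels below Maeve.

same level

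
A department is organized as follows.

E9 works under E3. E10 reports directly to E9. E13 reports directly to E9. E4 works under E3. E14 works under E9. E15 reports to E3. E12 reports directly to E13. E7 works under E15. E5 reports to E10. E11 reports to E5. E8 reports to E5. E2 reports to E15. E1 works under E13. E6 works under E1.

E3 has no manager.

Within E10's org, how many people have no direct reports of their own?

The people in E10's organization with no one reporting to them are E8, E11. That is 2.

2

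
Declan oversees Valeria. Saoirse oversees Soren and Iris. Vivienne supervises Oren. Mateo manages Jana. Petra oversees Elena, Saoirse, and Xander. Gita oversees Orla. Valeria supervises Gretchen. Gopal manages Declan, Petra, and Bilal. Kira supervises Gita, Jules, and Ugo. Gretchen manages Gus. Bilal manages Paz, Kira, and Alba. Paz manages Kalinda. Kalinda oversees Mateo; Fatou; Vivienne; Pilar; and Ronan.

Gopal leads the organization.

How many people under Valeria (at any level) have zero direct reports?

1

The only person in Valeria's organization with no one reporting to them is Gus. That is 1.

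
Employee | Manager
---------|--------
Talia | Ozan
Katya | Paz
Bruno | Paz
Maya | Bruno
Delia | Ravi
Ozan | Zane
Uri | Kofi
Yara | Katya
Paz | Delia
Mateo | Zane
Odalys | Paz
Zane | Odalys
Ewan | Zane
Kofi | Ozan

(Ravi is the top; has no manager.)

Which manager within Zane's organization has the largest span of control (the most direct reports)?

Direct-report counts within Zane's organization: Zane has 3; Ozan has 2; Kofi has 1. The largest is 3, held by Zane.

Zane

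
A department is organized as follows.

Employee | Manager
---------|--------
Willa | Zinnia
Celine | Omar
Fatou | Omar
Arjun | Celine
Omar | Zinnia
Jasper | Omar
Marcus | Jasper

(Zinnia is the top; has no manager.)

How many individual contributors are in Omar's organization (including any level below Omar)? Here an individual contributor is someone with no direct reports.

The people in Omar's organization with no one reporting to them are Fatou, Arjun, Marcus. That is 3.

3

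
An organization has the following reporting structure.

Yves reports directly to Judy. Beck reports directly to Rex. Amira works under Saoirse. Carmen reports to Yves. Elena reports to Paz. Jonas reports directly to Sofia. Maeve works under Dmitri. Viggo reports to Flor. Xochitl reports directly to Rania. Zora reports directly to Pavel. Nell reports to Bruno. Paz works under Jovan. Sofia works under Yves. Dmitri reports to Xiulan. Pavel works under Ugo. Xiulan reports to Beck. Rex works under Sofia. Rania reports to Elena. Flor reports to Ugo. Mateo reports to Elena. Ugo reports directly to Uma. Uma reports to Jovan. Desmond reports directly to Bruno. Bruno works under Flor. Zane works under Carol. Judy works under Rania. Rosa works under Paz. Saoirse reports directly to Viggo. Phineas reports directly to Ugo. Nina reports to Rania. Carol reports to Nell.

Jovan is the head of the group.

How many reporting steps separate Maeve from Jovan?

Chain from Maeve up to Jovan: Maeve → Dmitri → Xiulan → Beck → Rex → Sofia → Yves → Judy → Rania → Elena → Paz → Jovan. That is 11 steps up, so Maeve is 11 levels below Jovan.

11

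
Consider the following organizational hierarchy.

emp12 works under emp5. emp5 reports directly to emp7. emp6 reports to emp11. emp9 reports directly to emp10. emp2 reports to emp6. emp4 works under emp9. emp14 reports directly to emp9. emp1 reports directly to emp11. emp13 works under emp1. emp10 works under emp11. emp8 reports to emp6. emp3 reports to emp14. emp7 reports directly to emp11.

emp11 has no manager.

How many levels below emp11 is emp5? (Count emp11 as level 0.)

2

Chain from emp5 up to emp11: emp5 → emp7 → emp11. That is 2 steps up, so emp5 is 2 levels below emp11.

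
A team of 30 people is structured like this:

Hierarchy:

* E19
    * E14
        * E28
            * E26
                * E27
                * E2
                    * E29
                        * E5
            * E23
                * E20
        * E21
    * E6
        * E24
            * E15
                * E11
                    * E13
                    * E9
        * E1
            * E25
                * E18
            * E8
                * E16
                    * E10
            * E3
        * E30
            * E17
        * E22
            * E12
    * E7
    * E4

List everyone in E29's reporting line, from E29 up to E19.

E29 -> E2 -> E26 -> E28 -> E14 -> E19

E29 reports to E2. E2 reports to E26. E26 reports to E28. E28 reports to E14. E14 reports to E19. E19 is at the top.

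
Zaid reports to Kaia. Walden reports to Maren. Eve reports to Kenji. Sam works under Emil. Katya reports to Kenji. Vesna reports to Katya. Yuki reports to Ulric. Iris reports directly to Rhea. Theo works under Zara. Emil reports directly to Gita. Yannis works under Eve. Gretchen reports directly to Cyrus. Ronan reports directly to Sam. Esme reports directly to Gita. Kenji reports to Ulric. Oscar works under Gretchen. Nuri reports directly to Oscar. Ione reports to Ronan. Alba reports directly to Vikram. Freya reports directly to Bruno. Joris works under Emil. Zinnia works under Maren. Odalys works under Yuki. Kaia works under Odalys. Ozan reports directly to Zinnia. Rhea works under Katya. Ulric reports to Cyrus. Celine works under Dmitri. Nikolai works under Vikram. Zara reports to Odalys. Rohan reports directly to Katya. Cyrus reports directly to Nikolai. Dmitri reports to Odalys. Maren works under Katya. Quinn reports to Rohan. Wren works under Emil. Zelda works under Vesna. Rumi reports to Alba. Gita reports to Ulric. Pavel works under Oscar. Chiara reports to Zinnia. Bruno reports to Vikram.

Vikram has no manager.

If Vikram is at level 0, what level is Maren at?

Chain from Maren up to Vikram: Maren → Katya → Kenji → Ulric → Cyrus → Nikolai → Vikram. That is 6 steps up, so Maren is 6 levels below Vikram.

6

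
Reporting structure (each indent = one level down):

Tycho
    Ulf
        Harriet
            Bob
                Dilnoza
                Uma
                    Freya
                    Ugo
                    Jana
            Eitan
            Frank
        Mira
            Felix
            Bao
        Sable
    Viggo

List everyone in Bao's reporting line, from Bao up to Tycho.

Bao reports to Mira. Mira reports to Ulf. Ulf reports to Tycho. Tycho is at the top.

Bao -> Mira -> Ulf -> Tycho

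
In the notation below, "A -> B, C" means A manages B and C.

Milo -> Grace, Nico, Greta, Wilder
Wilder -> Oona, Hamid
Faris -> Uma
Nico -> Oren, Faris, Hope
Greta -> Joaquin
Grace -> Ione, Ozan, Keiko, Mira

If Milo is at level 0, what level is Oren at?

2

Chain from Oren up to Milo: Oren → Nico → Milo. That is 2 steps up, so Oren is 2 levels below Milo.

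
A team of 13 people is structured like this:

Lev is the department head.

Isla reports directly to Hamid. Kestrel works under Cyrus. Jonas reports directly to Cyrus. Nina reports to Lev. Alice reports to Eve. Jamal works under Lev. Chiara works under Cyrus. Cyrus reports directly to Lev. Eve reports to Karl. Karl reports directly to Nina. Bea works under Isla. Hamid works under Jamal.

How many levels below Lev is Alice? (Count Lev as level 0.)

Chain from Alice up to Lev: Alice → Eve → Karl → Nina → Lev. That is 4 steps up, so Alice is 4 levels below Lev.

4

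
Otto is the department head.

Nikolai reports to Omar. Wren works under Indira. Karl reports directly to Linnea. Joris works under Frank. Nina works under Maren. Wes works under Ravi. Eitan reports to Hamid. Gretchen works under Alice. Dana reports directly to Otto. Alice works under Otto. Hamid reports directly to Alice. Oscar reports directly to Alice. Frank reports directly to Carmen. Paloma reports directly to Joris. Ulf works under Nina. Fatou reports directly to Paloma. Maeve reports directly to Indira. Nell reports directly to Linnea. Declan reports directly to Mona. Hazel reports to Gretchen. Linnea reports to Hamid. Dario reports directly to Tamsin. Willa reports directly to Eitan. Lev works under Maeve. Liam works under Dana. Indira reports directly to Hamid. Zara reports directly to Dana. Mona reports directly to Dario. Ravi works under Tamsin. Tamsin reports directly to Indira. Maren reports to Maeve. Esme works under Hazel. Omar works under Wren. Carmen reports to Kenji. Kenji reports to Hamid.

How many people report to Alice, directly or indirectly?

Alice directly manages Hamid, Gretchen, Oscar. Under Hamid: Eitan, Willa, Indira, Tamsin, Dario, Mona, Declan, Ravi, Wes, Maeve, Lev, Maren, Nina, Ulf, Wren, Omar, Nikolai, Kenji, Carmen, Frank, Joris, Paloma, Fatou, Linnea, Karl, Nell (26). Under Gretchen: Hazel, Esme (2). Oscar has no reports. So Alice's organization is 3 direct reports plus everyone under them: 27 + 3 + 1 = 31.

31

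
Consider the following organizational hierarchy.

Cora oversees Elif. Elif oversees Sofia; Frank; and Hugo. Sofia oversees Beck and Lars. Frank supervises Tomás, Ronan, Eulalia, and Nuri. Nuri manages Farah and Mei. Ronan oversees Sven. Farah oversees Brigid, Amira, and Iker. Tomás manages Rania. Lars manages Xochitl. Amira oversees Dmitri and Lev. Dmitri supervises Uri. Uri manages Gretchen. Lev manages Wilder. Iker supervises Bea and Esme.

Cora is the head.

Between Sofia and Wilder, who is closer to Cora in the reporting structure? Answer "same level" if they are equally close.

Sofia is 2 levels below Cora; Wilder is 7. Sofia is higher.

Sofia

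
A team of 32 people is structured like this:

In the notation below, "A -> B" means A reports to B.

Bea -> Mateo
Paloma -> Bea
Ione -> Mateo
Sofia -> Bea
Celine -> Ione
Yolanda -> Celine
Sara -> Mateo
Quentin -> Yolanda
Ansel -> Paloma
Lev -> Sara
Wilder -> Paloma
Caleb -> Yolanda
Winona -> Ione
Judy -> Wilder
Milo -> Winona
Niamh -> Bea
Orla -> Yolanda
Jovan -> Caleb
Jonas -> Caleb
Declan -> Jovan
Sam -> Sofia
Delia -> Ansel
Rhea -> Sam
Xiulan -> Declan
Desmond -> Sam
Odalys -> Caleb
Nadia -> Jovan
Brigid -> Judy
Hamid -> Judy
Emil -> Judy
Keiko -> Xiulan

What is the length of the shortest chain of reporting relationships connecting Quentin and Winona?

Quentin is 3 levels below Ione, and Winona is 1 level below Ione (their lowest common manager). The shortest path runs up from Quentin to Ione and back down to Winona: 3 + 1 = 4 links.

4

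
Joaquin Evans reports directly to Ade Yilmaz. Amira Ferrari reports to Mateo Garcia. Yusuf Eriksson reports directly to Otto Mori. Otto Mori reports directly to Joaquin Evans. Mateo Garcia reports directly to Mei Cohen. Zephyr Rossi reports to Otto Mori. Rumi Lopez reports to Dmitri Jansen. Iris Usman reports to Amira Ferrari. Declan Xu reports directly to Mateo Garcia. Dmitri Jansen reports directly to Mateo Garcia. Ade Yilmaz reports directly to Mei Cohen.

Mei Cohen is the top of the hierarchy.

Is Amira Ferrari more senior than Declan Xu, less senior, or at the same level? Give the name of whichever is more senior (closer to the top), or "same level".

same level

Both Amira Ferrari and Declan Xu are 2 levels below Mei Cohen.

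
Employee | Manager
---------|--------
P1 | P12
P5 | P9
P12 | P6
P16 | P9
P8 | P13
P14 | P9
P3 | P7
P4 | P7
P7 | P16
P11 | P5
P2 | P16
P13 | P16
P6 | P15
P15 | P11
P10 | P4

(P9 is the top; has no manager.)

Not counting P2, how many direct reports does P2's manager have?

2

P2 reports to P16. P16's other direct reports are P13, P7 — 2 peers.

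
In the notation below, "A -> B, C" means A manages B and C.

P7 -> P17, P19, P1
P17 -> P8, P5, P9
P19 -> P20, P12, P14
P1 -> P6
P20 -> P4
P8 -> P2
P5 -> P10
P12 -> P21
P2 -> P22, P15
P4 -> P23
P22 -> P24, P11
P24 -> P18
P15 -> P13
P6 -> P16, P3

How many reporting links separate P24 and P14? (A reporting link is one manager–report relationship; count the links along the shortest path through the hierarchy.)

7

P24 is 5 levels below P7, and P14 is 2 levels below P7 (their lowest common manager). The shortest path runs up from P24 to P7 and back down to P14: 5 + 2 = 7 links.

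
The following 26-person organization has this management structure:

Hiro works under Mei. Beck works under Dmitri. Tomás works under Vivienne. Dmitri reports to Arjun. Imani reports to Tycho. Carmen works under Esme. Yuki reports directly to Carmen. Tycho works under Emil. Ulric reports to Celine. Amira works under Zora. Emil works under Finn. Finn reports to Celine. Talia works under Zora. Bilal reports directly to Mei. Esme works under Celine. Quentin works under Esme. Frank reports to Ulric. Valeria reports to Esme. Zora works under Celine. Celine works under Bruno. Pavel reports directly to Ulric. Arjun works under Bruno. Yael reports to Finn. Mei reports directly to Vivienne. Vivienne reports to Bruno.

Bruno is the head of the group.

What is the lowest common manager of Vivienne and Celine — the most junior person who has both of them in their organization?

Bruno

Vivienne's chain of managers is Bruno. Celine's chain of managers is Bruno. The first manager that appears in both chains is Bruno.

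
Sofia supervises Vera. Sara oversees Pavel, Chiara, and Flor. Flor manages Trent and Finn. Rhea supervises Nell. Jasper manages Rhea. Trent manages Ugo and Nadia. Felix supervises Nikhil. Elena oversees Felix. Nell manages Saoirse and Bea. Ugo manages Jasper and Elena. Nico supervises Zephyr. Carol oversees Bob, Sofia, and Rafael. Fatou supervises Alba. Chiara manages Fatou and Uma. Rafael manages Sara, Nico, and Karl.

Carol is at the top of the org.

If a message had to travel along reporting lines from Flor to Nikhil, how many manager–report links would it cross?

Nikhil is in Flor's organization: the chain from Nikhil up to Flor is Nikhil → Felix → Elena → Ugo → Trent → Flor, which is 5 links.

5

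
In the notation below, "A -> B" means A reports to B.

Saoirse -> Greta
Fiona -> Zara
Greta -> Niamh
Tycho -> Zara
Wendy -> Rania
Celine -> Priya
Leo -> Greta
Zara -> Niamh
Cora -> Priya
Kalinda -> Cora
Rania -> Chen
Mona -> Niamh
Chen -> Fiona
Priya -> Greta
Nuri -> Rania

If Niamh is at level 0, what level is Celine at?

Chain from Celine up to Niamh: Celine → Priya → Greta → Niamh. That is 3 steps up, so Celine is 3 levels below Niamh.

3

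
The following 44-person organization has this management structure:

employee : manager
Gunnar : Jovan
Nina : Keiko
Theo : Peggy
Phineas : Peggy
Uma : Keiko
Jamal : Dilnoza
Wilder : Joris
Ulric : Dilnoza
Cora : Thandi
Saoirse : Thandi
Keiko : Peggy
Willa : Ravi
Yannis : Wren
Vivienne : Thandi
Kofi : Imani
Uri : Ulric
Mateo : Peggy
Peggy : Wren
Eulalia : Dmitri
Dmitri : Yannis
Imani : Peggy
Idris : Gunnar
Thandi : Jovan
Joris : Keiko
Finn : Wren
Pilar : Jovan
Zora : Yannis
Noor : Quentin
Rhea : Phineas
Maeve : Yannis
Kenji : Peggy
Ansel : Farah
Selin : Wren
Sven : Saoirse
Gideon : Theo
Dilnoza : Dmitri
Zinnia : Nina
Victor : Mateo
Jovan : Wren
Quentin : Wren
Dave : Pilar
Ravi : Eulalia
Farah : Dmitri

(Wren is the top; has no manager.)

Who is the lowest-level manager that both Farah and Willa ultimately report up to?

Farah's chain of managers is Dmitri, Yannis, Wren. Willa's chain of managers is Ravi, Eulalia, Dmitri, Yannis, Wren. The first manager that appears in both chains is Dmitri.

Dmitri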